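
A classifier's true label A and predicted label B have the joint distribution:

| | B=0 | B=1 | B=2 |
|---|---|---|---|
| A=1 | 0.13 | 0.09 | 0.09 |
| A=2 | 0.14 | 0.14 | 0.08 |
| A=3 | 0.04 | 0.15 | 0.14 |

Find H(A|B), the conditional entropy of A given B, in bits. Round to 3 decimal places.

Marginals: p(A) = (0.3100, 0.3600, 0.3300), p(B) = (0.3100, 0.3800, 0.3100).
H(A|B) = Σ p(B) · H(A|B=·).
  B=0: p=0.3100, H(A|B=0) = 1.4249
  B=1: p=0.3800, H(A|B=1) = 1.5523
  B=2: p=0.3100, H(A|B=2) = 1.5403
Weighted sum = 1.509 bits.

1.509 bits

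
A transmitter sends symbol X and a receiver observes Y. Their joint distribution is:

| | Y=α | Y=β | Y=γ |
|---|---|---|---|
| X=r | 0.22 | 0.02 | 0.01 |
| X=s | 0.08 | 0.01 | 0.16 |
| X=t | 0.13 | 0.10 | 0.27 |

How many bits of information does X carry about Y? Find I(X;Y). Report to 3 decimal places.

Marginals: p(X) = (0.2500, 0.2500, 0.5000), p(Y) = (0.4300, 0.1300, 0.4400).
I(X;Y) = Σ p(x,y)·log₂[p(x,y)/(p(x)p(y))].
  (r,α): 0.22·log₂(2.0465) = 0.2273
  (r,β): 0.02·log₂(0.6154) = -0.0140
  (r,γ): 0.01·log₂(0.0909) = -0.0346
  (s,α): 0.08·log₂(0.7442) = -0.0341
  (s,β): 0.01·log₂(0.3077) = -0.0170
  (s,γ): 0.16·log₂(1.4545) = 0.0865
  (t,α): 0.13·log₂(0.6047) = -0.0944
  (t,β): 0.10·log₂(1.5385) = 0.0621
  (t,γ): 0.27·log₂(1.2273) = 0.0798
Sum = 0.262 bits.

0.262 bits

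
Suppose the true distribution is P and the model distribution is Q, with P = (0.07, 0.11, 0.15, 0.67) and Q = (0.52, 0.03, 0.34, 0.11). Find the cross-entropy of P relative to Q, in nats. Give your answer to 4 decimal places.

2.0722 nats

H(P,Q) = −Σ p·ln q.
  −0.07·ln(0.52) = 0.04577
  −0.11·ln(0.03) = 0.38572
  −0.15·ln(0.34) = 0.16182
  −0.67·ln(0.11) = 1.47887
H(P,Q) = 2.0722 nats.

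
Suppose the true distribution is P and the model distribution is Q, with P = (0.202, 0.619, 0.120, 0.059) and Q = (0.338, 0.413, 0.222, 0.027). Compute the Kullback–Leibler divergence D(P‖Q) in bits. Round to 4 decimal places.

0.1714 bits

D(P‖Q) = Σ p·log₂(p/q).
  0.202·log₂(0.202/0.338) = -0.15002
  0.619·log₂(0.619/0.413) = 0.36137
  0.120·log₂(0.120/0.222) = -0.10650
  0.059·log₂(0.059/0.027) = 0.06654
D(P‖Q) = 0.1714 bits.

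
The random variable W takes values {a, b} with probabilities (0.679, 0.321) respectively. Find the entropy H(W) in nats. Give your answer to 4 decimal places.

0.6276 nats

H(W) = −Σ p·ln p.
  −(0.679)·ln(0.679) = 0.26286
  −(0.321)·ln(0.321) = 0.36476
Sum: 0.26286 + 0.36476 = 0.6276 nats.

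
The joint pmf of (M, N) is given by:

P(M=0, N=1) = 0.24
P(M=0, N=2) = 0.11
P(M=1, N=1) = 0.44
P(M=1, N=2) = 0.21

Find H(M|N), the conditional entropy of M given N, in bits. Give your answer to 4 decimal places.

Marginals: p(M) = (0.3500, 0.6500), p(N) = (0.6800, 0.3200).
H(M|N) = Σ p(N) · H(M|N=·).
  N=1: p=0.6800, H(M|N=1) = 0.9367
  N=2: p=0.3200, H(M|N=2) = 0.9284
Weighted sum = 0.9340 bits.

0.9340 bits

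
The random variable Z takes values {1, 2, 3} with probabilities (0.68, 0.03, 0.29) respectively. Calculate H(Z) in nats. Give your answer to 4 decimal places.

0.7264 nats

H(Z) = −Σ p·ln p.
  −(0.68)·ln(0.68) = 0.26225
  −(0.03)·ln(0.03) = 0.10520
  −(0.29)·ln(0.29) = 0.35898
Sum: 0.26225 + 0.10520 + 0.35898 = 0.7264 nats.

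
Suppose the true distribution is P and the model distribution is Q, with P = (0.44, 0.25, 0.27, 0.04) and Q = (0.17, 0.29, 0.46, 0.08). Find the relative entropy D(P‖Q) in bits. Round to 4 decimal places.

0.3026 bits

D(P‖Q) = Σ p·log₂(p/q).
  0.44·log₂(0.44/0.17) = 0.60367
  0.25·log₂(0.25/0.29) = -0.05353
  0.27·log₂(0.27/0.46) = -0.20754
  0.04·log₂(0.04/0.08) = -0.04000
D(P‖Q) = 0.3026 bits.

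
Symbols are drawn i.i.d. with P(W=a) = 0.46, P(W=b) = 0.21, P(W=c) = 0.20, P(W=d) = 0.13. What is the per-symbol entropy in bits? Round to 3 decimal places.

1.835 bits

H(W) = −Σ p·log₂ p.
  −(0.46)·log₂(0.46) = 0.5153
  −(0.21)·log₂(0.21) = 0.4728
  −(0.20)·log₂(0.20) = 0.4644
  −(0.13)·log₂(0.13) = 0.3826
Sum: 0.5153 + 0.4728 + 0.4644 + 0.3826 = 1.835 bits.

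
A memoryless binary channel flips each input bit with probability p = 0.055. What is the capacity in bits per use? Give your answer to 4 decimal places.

0.6927 bits

Binary symmetric channel: C = 1 − h₂(ε) where h₂ is the binary entropy function.
h₂(0.055) = −0.055·log₂0.055 − 0.945·log₂0.945 = 0.3073.
C = 1 − 0.3073 = 0.6927 bits per channel use.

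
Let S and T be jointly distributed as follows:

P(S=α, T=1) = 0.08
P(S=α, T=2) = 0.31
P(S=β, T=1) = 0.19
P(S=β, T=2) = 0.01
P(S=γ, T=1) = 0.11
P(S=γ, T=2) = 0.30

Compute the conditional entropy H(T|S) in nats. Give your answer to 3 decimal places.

Marginals: p(S) = (0.3900, 0.2000, 0.4100), p(T) = (0.3800, 0.6200).
H(T|S) = Σ p(S) · H(T|S=·).
  S=α: p=0.3900, H(T|S=α) = 0.5074
  S=β: p=0.2000, H(T|S=β) = 0.1985
  S=γ: p=0.4100, H(T|S=γ) = 0.5816
Weighted sum = 0.476 nats.

0.476 nats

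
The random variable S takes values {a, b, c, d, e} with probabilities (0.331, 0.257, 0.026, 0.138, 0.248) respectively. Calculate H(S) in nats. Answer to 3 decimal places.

H(S) = −Σ p·ln p.
  −(0.331)·ln(0.331) = 0.3660
  −(0.257)·ln(0.257) = 0.3492
  −(0.026)·ln(0.026) = 0.0949
  −(0.138)·ln(0.138) = 0.2733
  −(0.248)·ln(0.248) = 0.3458
Sum: 0.3660 + 0.3492 + 0.0949 + 0.2733 + 0.3458 = 1.429 nats.

1.429 nats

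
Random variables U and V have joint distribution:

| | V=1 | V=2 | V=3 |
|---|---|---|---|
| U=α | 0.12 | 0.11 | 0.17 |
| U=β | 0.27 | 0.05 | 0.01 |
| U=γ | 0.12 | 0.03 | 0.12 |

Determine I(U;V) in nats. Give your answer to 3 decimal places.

0.144 nats

Marginals: p(U) = (0.4000, 0.3300, 0.2700), p(V) = (0.5100, 0.1900, 0.3000).
I(U;V) = H(U) + H(V) − H(U,V).
H(U) = 1.0859, H(V) = 1.0201, H(U,V) = 1.9619.
I(U;V) = 1.0859 + 1.0201 − 1.9619 = 0.144 nats.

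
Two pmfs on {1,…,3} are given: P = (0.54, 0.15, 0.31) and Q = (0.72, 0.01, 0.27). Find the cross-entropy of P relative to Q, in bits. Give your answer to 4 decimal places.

1.8381 bits

H(P,Q) = −Σ p·log₂ q.
  −0.54·log₂(0.72) = 0.25592
  −0.15·log₂(0.01) = 0.99658
  −0.31·log₂(0.27) = 0.58558
H(P,Q) = 1.8381 bits.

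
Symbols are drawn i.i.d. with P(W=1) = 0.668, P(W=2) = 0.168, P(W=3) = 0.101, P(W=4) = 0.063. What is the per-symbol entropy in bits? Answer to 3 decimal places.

H(W) = −Σ p·log₂ p.
  −(0.668)·log₂(0.668) = 0.3888
  −(0.168)·log₂(0.168) = 0.4323
  −(0.101)·log₂(0.101) = 0.3341
  −(0.063)·log₂(0.063) = 0.2513
Sum: 0.3888 + 0.4323 + 0.3341 + 0.2513 = 1.407 bits.

1.407 bits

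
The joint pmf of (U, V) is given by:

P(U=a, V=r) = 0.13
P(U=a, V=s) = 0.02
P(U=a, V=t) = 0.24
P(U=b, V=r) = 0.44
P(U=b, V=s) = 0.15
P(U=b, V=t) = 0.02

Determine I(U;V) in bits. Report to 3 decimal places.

0.333 bits

Marginals: p(U) = (0.3900, 0.6100), p(V) = (0.5700, 0.1700, 0.2600).
I(U;V) = Σ p(x,y)·log₂[p(x,y)/(p(x)p(y))].
  (a,r): 0.13·log₂(0.5848) = -0.1006
  (a,s): 0.02·log₂(0.3017) = -0.0346
  (a,t): 0.24·log₂(2.3669) = 0.2983
  (b,r): 0.44·log₂(1.2655) = 0.1495
  (b,s): 0.15·log₂(1.4465) = 0.0799
  (b,t): 0.02·log₂(0.1261) = -0.0597
Sum = 0.333 bits.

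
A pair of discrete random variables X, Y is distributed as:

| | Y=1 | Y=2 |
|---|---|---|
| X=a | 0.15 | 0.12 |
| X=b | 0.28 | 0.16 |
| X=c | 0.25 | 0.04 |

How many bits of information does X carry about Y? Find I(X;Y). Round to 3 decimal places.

0.053 bits

Marginals: p(X) = (0.2700, 0.4400, 0.2900), p(Y) = (0.6800, 0.3200).
I(X;Y) = H(X) + H(Y) − H(X,Y).
H(X) = 1.5491, H(Y) = 0.9044, H(X,Y) = 2.4006.
I(X;Y) = 1.5491 + 0.9044 − 2.4006 = 0.053 bits.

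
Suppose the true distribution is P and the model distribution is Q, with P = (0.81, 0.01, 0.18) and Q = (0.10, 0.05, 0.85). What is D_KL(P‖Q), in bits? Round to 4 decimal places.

2.0182 bits

D(P‖Q) = Σ p·log₂(p/q).
  0.81·log₂(0.81/0.10) = 2.44452
  0.01·log₂(0.01/0.05) = -0.02322
  0.18·log₂(0.18/0.85) = -0.40310
D(P‖Q) = 2.0182 bits.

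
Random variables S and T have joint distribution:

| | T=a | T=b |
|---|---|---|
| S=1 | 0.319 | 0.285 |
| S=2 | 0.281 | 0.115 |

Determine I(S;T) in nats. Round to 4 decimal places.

Marginals: p(S) = (0.6040, 0.3960), p(T) = (0.6000, 0.4000).
I(S;T) = H(S) + H(T) − H(S,T).
H(S) = 0.6714, H(T) = 0.6730, H(S,T) = 1.3277.
I(S;T) = 0.6714 + 0.6730 − 1.3277 = 0.0167 nats.

0.0167 nats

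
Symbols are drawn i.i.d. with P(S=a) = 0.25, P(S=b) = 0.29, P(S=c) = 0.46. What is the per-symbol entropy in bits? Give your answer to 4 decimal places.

H(S) = −Σ p·log₂ p.
  −(0.25)·log₂(0.25) = 0.50000
  −(0.29)·log₂(0.29) = 0.51790
  −(0.46)·log₂(0.46) = 0.51534
Sum: 0.50000 + 0.51790 + 0.51534 = 1.5332 bits.

1.5332 bits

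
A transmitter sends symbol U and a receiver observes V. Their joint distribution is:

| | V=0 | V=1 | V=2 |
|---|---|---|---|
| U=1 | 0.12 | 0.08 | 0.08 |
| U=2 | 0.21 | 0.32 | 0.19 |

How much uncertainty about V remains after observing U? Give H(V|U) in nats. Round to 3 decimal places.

1.073 nats

Chain rule: H(V|U) = H(U,V) − H(U).
Marginals: p(U) = (0.2800, 0.7200), p(V) = (0.3300, 0.4000, 0.2700).
H(U,V) = 1.6664 nats; H(U) = 0.5930 nats.
H(V|U) = 1.6664 − 0.5930 = 1.073 nats.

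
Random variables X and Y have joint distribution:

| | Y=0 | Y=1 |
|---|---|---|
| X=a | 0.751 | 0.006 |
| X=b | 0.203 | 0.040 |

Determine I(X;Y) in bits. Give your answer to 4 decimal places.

0.0619 bits

Marginals: p(X) = (0.7570, 0.2430), p(Y) = (0.9540, 0.0460).
I(X;Y) = H(X) + H(Y) − H(X,Y).
H(X) = 0.8000, H(Y) = 0.2692, H(X,Y) = 1.0073.
I(X;Y) = 0.8000 + 0.2692 − 1.0073 = 0.0619 bits.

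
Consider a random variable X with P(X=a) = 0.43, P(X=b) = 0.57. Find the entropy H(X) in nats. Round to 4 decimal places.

H(X) = −Σ p·ln p.
  −(0.43)·ln(0.43) = 0.36291
  −(0.57)·ln(0.57) = 0.32041
Sum: 0.36291 + 0.32041 = 0.6833 nats.

0.6833 nats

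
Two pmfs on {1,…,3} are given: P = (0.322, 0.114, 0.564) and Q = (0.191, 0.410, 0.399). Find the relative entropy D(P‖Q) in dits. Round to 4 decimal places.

0.0944 dits

D(P‖Q) = Σ p·log₁₀(p/q).
  0.322·log₁₀(0.322/0.191) = 0.07304
  0.114·log₁₀(0.114/0.410) = -0.06337
  0.564·log₁₀(0.564/0.399) = 0.08477
D(P‖Q) = 0.0944 dits.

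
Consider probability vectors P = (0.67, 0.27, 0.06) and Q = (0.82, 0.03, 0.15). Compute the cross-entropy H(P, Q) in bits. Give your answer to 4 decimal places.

1.7219 bits

H(P,Q) = −Σ p·log₂ q.
  −0.67·log₂(0.82) = 0.19182
  −0.27·log₂(0.03) = 1.36590
  −0.06·log₂(0.15) = 0.16422
H(P,Q) = 1.7219 bits.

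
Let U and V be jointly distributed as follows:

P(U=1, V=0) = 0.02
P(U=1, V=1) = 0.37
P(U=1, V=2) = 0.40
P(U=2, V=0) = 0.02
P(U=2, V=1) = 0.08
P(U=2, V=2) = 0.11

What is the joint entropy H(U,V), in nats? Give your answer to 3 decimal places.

1.336 nats

H(U,V) = −Σ p(x,y)·ln p(x,y) over all 6 cells.
  cell (1,0): −0.02·ln0.02 = 0.0782
  cell (1,1): −0.37·ln0.37 = 0.3679
  cell (1,2): −0.40·ln0.40 = 0.3665
  cell (2,0): −0.02·ln0.02 = 0.0782
  cell (2,1): −0.08·ln0.08 = 0.2021
  cell (2,2): −0.11·ln0.11 = 0.2428
Sum = 1.336 nats.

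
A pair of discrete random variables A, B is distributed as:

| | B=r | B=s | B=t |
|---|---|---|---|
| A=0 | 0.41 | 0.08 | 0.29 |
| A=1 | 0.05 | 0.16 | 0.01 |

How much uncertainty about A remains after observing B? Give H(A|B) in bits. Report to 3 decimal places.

Marginals: p(A) = (0.7800, 0.2200), p(B) = (0.4600, 0.2400, 0.3000).
H(A|B) = Σ p(B) · H(A|B=·).
  B=r: p=0.4600, H(A|B=r) = 0.4960
  B=s: p=0.2400, H(A|B=s) = 0.9183
  B=t: p=0.3000, H(A|B=t) = 0.2108
Weighted sum = 0.512 bits.

0.512 bits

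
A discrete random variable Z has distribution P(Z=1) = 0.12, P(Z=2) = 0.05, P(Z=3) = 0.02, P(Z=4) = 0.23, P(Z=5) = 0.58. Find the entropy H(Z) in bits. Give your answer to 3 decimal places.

H(Z) = −Σ p·log₂ p.
  −(0.12)·log₂(0.12) = 0.3671
  −(0.05)·log₂(0.05) = 0.2161
  −(0.02)·log₂(0.02) = 0.1129
  −(0.23)·log₂(0.23) = 0.4877
  −(0.58)·log₂(0.58) = 0.4558
Sum: 0.3671 + 0.2161 + 0.1129 + 0.4877 + 0.4558 = 1.640 bits.

1.640 bits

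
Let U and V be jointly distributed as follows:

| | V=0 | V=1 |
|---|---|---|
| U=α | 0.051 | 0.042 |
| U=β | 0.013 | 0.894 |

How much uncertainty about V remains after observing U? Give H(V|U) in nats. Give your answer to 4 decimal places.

0.1321 nats

Chain rule: H(V|U) = H(U,V) − H(U).
Marginals: p(U) = (0.0930, 0.9070), p(V) = (0.0640, 0.9360).
H(U,V) = 0.4415 nats; H(U) = 0.3094 nats.
H(V|U) = 0.4415 − 0.3094 = 0.1321 nats.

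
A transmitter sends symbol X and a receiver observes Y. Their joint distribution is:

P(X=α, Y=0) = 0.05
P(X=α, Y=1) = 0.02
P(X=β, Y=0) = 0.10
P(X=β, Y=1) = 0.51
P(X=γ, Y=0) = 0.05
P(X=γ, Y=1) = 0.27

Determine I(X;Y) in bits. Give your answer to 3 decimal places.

Marginals: p(X) = (0.0700, 0.6100, 0.3200), p(Y) = (0.2000, 0.8000).
I(X;Y) = Σ p(x,y)·log₂[p(x,y)/(p(x)p(y))].
  (α,0): 0.05·log₂(3.5714) = 0.0918
  (α,1): 0.02·log₂(0.3571) = -0.0297
  (β,0): 0.10·log₂(0.8197) = -0.0287
  (β,1): 0.51·log₂(1.0451) = 0.0324
  (γ,0): 0.05·log₂(0.7812) = -0.0178
  (γ,1): 0.27·log₂(1.0547) = 0.0207
Sum = 0.069 bits.

0.069 bits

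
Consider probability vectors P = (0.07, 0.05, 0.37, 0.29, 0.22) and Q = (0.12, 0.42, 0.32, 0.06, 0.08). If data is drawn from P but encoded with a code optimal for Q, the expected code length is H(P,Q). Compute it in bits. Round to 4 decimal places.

H(P,Q) = −Σ p·log₂ q.
  −0.07·log₂(0.12) = 0.21412
  −0.05·log₂(0.42) = 0.06258
  −0.37·log₂(0.32) = 0.60823
  −0.29·log₂(0.06) = 1.17708
  −0.22·log₂(0.08) = 0.80165
H(P,Q) = 2.8637 bits.

2.8637 bits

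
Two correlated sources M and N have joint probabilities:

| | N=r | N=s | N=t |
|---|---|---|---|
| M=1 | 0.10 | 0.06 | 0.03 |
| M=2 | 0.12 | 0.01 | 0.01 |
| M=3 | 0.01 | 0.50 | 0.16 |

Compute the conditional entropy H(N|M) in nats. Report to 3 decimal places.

Marginals: p(M) = (0.1900, 0.1400, 0.6700), p(N) = (0.2300, 0.5700, 0.2000).
H(N|M) = Σ p(M) · H(N|M=·).
  M=1: p=0.1900, H(N|M=1) = 0.9933
  M=2: p=0.1400, H(N|M=2) = 0.5091
  M=3: p=0.6700, H(N|M=3) = 0.6232
Weighted sum = 0.678 nats.

0.678 nats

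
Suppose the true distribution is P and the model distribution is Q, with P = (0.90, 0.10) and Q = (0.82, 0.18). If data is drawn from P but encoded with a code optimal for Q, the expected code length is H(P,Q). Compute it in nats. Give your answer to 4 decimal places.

H(P,Q) = −Σ p·ln q.
  −0.90·ln(0.82) = 0.17861
  −0.10·ln(0.18) = 0.17148
H(P,Q) = 0.3501 nats.

0.3501 nats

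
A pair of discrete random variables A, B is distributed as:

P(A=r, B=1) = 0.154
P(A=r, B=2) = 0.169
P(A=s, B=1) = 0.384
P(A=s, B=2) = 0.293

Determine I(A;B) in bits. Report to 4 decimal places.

Marginals: p(A) = (0.3230, 0.6770), p(B) = (0.5380, 0.4620).
I(A;B) = Σ p(x,y)·log₂[p(x,y)/(p(x)p(y))].
  (r,1): 0.154·log₂(0.8862) = -0.02684
  (r,2): 0.169·log₂(1.1325) = 0.03034
  (s,1): 0.384·log₂(1.0543) = 0.02929
  (s,2): 0.293·log₂(0.9368) = -0.02761
Sum = 0.0052 bits.

0.0052 bits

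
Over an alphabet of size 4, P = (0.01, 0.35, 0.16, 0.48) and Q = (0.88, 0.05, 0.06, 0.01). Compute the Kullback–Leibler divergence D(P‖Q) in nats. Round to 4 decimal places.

2.6514 nats

D(P‖Q) = Σ p·ln(p/q).
  0.01·ln(0.01/0.88) = -0.04477
  0.35·ln(0.35/0.05) = 0.68107
  0.16·ln(0.16/0.06) = 0.15693
  0.48·ln(0.48/0.01) = 1.85818
D(P‖Q) = 2.6514 nats.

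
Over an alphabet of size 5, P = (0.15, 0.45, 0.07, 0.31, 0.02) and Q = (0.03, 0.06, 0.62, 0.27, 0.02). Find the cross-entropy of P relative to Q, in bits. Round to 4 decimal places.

3.3321 bits

H(P,Q) = −Σ p·log₂ q.
  −0.15·log₂(0.03) = 0.75883
  −0.45·log₂(0.06) = 1.82650
  −0.07·log₂(0.62) = 0.04828
  −0.31·log₂(0.27) = 0.58558
  −0.02·log₂(0.02) = 0.11288
H(P,Q) = 3.3321 bits.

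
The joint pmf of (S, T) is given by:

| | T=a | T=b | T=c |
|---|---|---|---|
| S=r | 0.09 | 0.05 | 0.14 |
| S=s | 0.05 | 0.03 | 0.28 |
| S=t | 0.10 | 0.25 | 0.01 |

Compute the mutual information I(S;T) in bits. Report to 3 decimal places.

0.414 bits

Marginals: p(S) = (0.2800, 0.3600, 0.3600), p(T) = (0.2400, 0.3300, 0.4300).
I(S;T) = H(S) + H(T) − H(S,T).
H(S) = 1.5755, H(T) = 1.5455, H(S,T) = 2.7066.
I(S;T) = 1.5755 + 1.5455 − 2.7066 = 0.414 bits.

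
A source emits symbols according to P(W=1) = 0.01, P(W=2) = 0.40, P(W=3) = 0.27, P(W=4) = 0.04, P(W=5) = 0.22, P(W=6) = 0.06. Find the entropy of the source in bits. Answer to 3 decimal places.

H(W) = −Σ p·log₂ p.
  −(0.01)·log₂(0.01) = 0.0664
  −(0.40)·log₂(0.40) = 0.5288
  −(0.27)·log₂(0.27) = 0.5100
  −(0.04)·log₂(0.04) = 0.1858
  −(0.22)·log₂(0.22) = 0.4806
  −(0.06)·log₂(0.06) = 0.2435
Sum: 0.0664 + 0.5288 + 0.5100 + 0.1858 + 0.4806 + 0.2435 = 2.015 bits.

2.015 bits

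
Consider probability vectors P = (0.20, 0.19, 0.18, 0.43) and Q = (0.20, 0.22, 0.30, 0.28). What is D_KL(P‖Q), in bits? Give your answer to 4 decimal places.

0.0933 bits

D(P‖Q) = Σ p·log₂(p/q).
  0.20·log₂(0.20/0.20) = 0.00000
  0.19·log₂(0.19/0.22) = -0.04019
  0.18·log₂(0.18/0.30) = -0.13265
  0.43·log₂(0.43/0.28) = 0.26613
D(P‖Q) = 0.0933 bits.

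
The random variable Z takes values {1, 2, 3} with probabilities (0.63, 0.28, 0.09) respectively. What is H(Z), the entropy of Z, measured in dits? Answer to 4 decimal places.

0.3753 dits

H(Z) = −Σ p·log₁₀ p.
  −(0.63)·log₁₀(0.63) = 0.12642
  −(0.28)·log₁₀(0.28) = 0.15480
  −(0.09)·log₁₀(0.09) = 0.09412
Sum: 0.12642 + 0.15480 + 0.09412 = 0.3753 dits.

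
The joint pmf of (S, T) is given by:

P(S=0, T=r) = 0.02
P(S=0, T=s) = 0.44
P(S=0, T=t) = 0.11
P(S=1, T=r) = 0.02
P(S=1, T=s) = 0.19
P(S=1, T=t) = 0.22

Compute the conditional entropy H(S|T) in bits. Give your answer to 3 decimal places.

Chain rule: H(S|T) = H(S,T) − H(T).
Marginals: p(S) = (0.5700, 0.4300), p(T) = (0.0400, 0.6300, 0.3300).
H(S,T) = 2.0330 bits; H(T) = 1.1335 bits.
H(S|T) = 2.0330 − 1.1335 = 0.899 bits.

0.899 bits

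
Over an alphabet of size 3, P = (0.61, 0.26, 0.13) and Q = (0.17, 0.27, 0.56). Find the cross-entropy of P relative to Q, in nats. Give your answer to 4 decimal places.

1.4967 nats

H(P,Q) = −Σ p·ln q.
  −0.61·ln(0.17) = 1.08089
  −0.26·ln(0.27) = 0.34043
  −0.13·ln(0.56) = 0.07538
H(P,Q) = 1.4967 nats.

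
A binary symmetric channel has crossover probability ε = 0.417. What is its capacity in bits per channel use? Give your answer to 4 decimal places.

Binary symmetric channel: C = 1 − h₂(ε) where h₂ is the binary entropy function.
h₂(0.417) = −0.417·log₂0.417 − 0.583·log₂0.583 = 0.9800.
C = 1 − 0.9800 = 0.0200 bits per channel use.

0.0200 bits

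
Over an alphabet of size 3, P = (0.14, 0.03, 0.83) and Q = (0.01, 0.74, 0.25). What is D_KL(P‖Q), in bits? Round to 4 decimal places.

1.8312 bits

D(P‖Q) = Σ p·log₂(p/q).
  0.14·log₂(0.14/0.01) = 0.53303
  0.03·log₂(0.03/0.74) = -0.13873
  0.83·log₂(0.83/0.25) = 1.43688
D(P‖Q) = 1.8312 bits.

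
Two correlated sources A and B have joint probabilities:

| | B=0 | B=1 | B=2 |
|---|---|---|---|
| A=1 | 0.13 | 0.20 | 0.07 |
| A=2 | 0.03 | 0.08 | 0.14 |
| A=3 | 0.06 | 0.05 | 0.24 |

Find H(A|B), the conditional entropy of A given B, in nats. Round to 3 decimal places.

0.959 nats

Marginals: p(A) = (0.4000, 0.2500, 0.3500), p(B) = (0.2200, 0.3300, 0.4500).
H(A|B) = Σ p(B) · H(A|B=·).
  B=0: p=0.2200, H(A|B=0) = 0.9369
  B=1: p=0.3300, H(A|B=1) = 0.9330
  B=2: p=0.4500, H(A|B=2) = 0.9880
Weighted sum = 0.959 nats.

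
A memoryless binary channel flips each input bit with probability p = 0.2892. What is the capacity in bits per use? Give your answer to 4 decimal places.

0.1323 bits

Binary symmetric channel: C = 1 − h₂(ε) where h₂ is the binary entropy function.
h₂(0.2892) = −0.2892·log₂0.2892 − 0.7108·log₂0.7108 = 0.8677.
C = 1 − 0.8677 = 0.1323 bits per channel use.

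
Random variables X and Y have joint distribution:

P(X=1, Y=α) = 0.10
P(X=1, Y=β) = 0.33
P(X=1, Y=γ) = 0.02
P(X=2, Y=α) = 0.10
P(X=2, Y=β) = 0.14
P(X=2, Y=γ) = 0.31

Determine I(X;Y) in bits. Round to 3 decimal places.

0.271 bits

Marginals: p(X) = (0.4500, 0.5500), p(Y) = (0.2000, 0.4700, 0.3300).
I(X;Y) = Σ p(x,y)·log₂[p(x,y)/(p(x)p(y))].
  (1,α): 0.10·log₂(1.1111) = 0.0152
  (1,β): 0.33·log₂(1.5603) = 0.2118
  (1,γ): 0.02·log₂(0.1347) = -0.0578
  (2,α): 0.10·log₂(0.9091) = -0.0138
  (2,β): 0.14·log₂(0.5416) = -0.1239
  (2,γ): 0.31·log₂(1.7080) = 0.2394
Sum = 0.271 bits.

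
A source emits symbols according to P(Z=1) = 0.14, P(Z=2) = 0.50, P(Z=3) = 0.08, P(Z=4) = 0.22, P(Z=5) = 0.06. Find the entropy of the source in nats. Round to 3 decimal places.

H(Z) = −Σ p·ln p.
  −(0.14)·ln(0.14) = 0.2753
  −(0.50)·ln(0.50) = 0.3466
  −(0.08)·ln(0.08) = 0.2021
  −(0.22)·ln(0.22) = 0.3331
  −(0.06)·ln(0.06) = 0.1688
Sum: 0.2753 + 0.3466 + 0.2021 + 0.3331 + 0.1688 = 1.326 nats.

1.326 nats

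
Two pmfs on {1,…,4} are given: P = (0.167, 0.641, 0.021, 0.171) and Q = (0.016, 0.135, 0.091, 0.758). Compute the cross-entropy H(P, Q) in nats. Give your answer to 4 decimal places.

2.0719 nats

H(P,Q) = −Σ p·ln q.
  −0.167·ln(0.016) = 0.69057
  −0.641·ln(0.135) = 1.28359
  −0.021·ln(0.091) = 0.05033
  −0.171·ln(0.758) = 0.04738
H(P,Q) = 2.0719 nats.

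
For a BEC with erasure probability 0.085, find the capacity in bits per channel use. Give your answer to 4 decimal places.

0.9150 bits

Binary erasure channel: capacity C = 1 − ε.
C = 1 − 0.085 = 0.9150 bits per channel use.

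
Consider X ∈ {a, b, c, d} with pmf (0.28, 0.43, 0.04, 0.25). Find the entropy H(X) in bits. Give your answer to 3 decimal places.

1.724 bits

H(X) = −Σ p·log₂ p.
  −(0.28)·log₂(0.28) = 0.5142
  −(0.43)·log₂(0.43) = 0.5236
  −(0.04)·log₂(0.04) = 0.1858
  −(0.25)·log₂(0.25) = 0.5000
Sum: 0.5142 + 0.5236 + 0.1858 + 0.5000 = 1.724 bits.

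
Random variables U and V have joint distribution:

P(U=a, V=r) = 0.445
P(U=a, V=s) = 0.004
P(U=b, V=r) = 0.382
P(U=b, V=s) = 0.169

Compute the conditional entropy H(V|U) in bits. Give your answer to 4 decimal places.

0.5230 bits

Chain rule: H(V|U) = H(U,V) − H(U).
Marginals: p(U) = (0.4490, 0.5510), p(V) = (0.8270, 0.1730).
H(U,V) = 1.5155 bits; H(U) = 0.9925 bits.
H(V|U) = 1.5155 − 0.9925 = 0.5230 bits.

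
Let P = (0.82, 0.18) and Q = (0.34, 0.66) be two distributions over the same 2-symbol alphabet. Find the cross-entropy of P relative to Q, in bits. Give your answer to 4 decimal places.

H(P,Q) = −Σ p·log₂ q.
  −0.82·log₂(0.34) = 1.27624
  −0.18·log₂(0.66) = 0.10790
H(P,Q) = 1.3841 bits.

1.3841 bits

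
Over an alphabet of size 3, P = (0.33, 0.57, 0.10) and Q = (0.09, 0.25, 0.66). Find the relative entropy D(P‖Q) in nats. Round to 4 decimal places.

0.7098 nats

D(P‖Q) = Σ p·ln(p/q).
  0.33·ln(0.33/0.09) = 0.42876
  0.57·ln(0.57/0.25) = 0.46978
  0.10·ln(0.10/0.66) = -0.18871
D(P‖Q) = 0.7098 nats.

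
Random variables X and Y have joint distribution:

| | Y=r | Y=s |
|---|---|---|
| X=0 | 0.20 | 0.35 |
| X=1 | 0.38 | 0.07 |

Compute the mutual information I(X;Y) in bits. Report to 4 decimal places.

Marginals: p(X) = (0.5500, 0.4500), p(Y) = (0.5800, 0.4200).
I(X;Y) = Σ p(x,y)·log₂[p(x,y)/(p(x)p(y))].
  (0,r): 0.20·log₂(0.6270) = -0.13471
  (0,s): 0.35·log₂(1.5152) = 0.20981
  (1,r): 0.38·log₂(1.4559) = 0.20594
  (1,s): 0.07·log₂(0.3704) = -0.10031
Sum = 0.1807 bits.

0.1807 bits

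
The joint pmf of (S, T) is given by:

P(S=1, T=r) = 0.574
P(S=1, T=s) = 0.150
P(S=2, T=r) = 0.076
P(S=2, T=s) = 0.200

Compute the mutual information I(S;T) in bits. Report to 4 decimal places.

0.1668 bits

Marginals: p(S) = (0.7240, 0.2760), p(T) = (0.6500, 0.3500).
I(S;T) = Σ p(x,y)·log₂[p(x,y)/(p(x)p(y))].
  (1,r): 0.574·log₂(1.2197) = 0.16448
  (1,s): 0.150·log₂(0.5919) = -0.11347
  (2,r): 0.076·log₂(0.4236) = -0.09417
  (2,s): 0.200·log₂(2.0704) = 0.20998
Sum = 0.1668 bits.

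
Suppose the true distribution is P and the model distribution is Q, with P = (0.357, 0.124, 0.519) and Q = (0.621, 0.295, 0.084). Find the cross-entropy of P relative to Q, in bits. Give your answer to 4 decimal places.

H(P,Q) = −Σ p·log₂ q.
  −0.357·log₂(0.621) = 0.24538
  −0.124·log₂(0.295) = 0.21839
  −0.519·log₂(0.084) = 1.85463
H(P,Q) = 2.3184 bits.

2.3184 bits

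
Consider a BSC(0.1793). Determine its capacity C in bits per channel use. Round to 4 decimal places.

Binary symmetric channel: C = 1 − h₂(ε) where h₂ is the binary entropy function.
h₂(0.1793) = −0.1793·log₂0.1793 − 0.8207·log₂0.8207 = 0.6785.
C = 1 − 0.6785 = 0.3215 bits per channel use.

0.3215 bits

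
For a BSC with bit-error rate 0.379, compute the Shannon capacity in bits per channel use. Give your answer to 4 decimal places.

Binary symmetric channel: C = 1 − h₂(ε) where h₂ is the binary entropy function.
h₂(0.379) = −0.379·log₂0.379 − 0.621·log₂0.621 = 0.9573.
C = 1 − 0.9573 = 0.0427 bits per channel use.

0.0427 bits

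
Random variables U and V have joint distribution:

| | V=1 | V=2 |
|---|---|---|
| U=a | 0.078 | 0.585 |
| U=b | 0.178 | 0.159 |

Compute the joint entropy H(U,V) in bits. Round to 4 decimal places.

H(U,V) = −Σ p(x,y)·log₂ p(x,y) over all 4 cells.
  cell (a,1): −0.078·log₂0.078 = 0.28707
  cell (a,2): −0.585·log₂0.585 = 0.45249
  cell (b,1): −0.178·log₂0.178 = 0.44323
  cell (b,2): −0.159·log₂0.159 = 0.42181
Sum = 1.6046 bits.

1.6046 bits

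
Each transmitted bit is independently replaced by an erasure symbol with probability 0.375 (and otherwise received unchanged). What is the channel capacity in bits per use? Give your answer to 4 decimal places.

0.6250 bits

Binary erasure channel: capacity C = 1 − ε.
C = 1 − 0.375 = 0.6250 bits per channel use.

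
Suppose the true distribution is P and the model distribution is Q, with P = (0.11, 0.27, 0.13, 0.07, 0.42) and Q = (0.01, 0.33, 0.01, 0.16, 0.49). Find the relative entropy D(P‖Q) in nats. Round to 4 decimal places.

0.4204 nats

D(P‖Q) = Σ p·ln(p/q).
  0.11·ln(0.11/0.01) = 0.26377
  0.27·ln(0.27/0.33) = -0.05418
  0.13·ln(0.13/0.01) = 0.33344
  0.07·ln(0.07/0.16) = -0.05787
  0.42·ln(0.42/0.49) = -0.06474
D(P‖Q) = 0.4204 nats.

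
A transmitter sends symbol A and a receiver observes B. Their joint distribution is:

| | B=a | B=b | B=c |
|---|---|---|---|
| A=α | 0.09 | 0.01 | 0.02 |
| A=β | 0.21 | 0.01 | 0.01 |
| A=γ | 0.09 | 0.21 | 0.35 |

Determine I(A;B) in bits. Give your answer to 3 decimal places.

0.393 bits

Marginals: p(A) = (0.1200, 0.2300, 0.6500), p(B) = (0.3900, 0.2300, 0.3800).
I(A;B) = H(A) + H(B) − H(A,B).
H(A) = 1.2587, H(B) = 1.5479, H(A,B) = 2.4132.
I(A;B) = 1.2587 + 1.5479 − 2.4132 = 0.393 bits.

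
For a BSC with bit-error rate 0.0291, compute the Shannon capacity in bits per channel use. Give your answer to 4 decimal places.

Binary symmetric channel: C = 1 − h₂(ε) where h₂ is the binary entropy function.
h₂(0.0291) = −0.0291·log₂0.0291 − 0.9709·log₂0.9709 = 0.1899.
C = 1 − 0.1899 = 0.8101 bits per channel use.

0.8101 bits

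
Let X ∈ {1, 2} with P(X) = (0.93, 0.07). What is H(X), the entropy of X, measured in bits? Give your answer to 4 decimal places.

0.3659 bits

H(X) = −Σ p·log₂ p.
  −(0.93)·log₂(0.93) = 0.09737
  −(0.07)·log₂(0.07) = 0.26856
Sum: 0.09737 + 0.26856 = 0.3659 bits.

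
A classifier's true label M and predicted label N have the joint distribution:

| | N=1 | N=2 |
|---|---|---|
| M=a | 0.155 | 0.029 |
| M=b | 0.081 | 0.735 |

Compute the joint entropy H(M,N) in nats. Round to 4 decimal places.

0.8215 nats

H(M,N) = −Σ p(x,y)·ln p(x,y) over all 4 cells.
  cell (a,1): −0.155·ln0.155 = 0.28897
  cell (a,2): −0.029·ln0.029 = 0.10267
  cell (b,1): −0.081·ln0.081 = 0.20358
  cell (b,2): −0.735·ln0.735 = 0.22630
Sum = 0.8215 nats.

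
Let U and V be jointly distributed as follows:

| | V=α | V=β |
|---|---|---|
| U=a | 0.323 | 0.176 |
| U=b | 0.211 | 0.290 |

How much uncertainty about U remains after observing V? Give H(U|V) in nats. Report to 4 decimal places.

Marginals: p(U) = (0.4990, 0.5010), p(V) = (0.5340, 0.4660).
H(U|V) = Σ p(V) · H(U|V=·).
  V=α: p=0.5340, H(U|V=α) = 0.6710
  V=β: p=0.4660, H(U|V=β) = 0.6629
Weighted sum = 0.6672 nats.

0.6672 nats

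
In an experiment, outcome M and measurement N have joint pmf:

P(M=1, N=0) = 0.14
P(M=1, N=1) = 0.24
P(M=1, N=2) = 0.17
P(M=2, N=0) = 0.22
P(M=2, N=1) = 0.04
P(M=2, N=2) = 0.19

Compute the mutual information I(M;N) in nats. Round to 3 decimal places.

Marginals: p(M) = (0.5500, 0.4500), p(N) = (0.3600, 0.2800, 0.3600).
I(M;N) = H(M) + H(N) − H(M,N).
H(M) = 0.6881, H(N) = 1.0920, H(M,N) = 1.6964.
I(M;N) = 0.6881 + 1.0920 − 1.6964 = 0.084 nats.

0.084 nats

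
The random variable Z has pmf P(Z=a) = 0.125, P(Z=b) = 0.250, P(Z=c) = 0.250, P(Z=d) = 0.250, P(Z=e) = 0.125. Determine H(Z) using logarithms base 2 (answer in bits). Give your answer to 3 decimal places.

2.250 bits

H(Z) = −Σ p·log₂ p.
  −(0.125)·log₂(0.125) = 0.3750
  −(0.250)·log₂(0.250) = 0.5000
  −(0.250)·log₂(0.250) = 0.5000
  −(0.250)·log₂(0.250) = 0.5000
  −(0.125)·log₂(0.125) = 0.3750
Sum: 0.3750 + 0.5000 + 0.5000 + 0.5000 + 0.3750 = 2.250 bits.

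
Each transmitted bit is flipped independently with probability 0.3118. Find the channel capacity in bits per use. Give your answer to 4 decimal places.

Binary symmetric channel: C = 1 − h₂(ε) where h₂ is the binary entropy function.
h₂(0.3118) = −0.3118·log₂0.3118 − 0.6882·log₂0.6882 = 0.8952.
C = 1 − 0.8952 = 0.1048 bits per channel use.

0.1048 bits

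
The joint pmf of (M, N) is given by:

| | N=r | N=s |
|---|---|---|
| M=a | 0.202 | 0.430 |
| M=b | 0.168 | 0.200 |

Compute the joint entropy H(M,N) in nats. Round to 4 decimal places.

1.3076 nats

H(M,N) = −Σ p(x,y)·ln p(x,y) over all 4 cells.
  cell (a,r): −0.202·ln0.202 = 0.32310
  cell (a,s): −0.430·ln0.430 = 0.36291
  cell (b,r): −0.168·ln0.168 = 0.29968
  cell (b,s): −0.200·ln0.200 = 0.32189
Sum = 1.3076 nats.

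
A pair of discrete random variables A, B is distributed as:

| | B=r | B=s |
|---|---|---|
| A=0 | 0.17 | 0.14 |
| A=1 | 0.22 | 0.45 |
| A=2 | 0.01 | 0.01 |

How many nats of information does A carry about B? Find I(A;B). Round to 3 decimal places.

0.022 nats

Marginals: p(A) = (0.3100, 0.6700, 0.0200), p(B) = (0.4000, 0.6000).
I(A;B) = Σ p(x,y)·ln[p(x,y)/(p(x)p(y))].
  (0,r): 0.17·ln(1.3710) = 0.0536
  (0,s): 0.14·ln(0.7527) = -0.0398
  (1,r): 0.22·ln(0.8209) = -0.0434
  (1,s): 0.45·ln(1.1194) = 0.0508
  (2,r): 0.01·ln(1.2500) = 0.0022
  (2,s): 0.01·ln(0.8333) = -0.0018
Sum = 0.022 nats.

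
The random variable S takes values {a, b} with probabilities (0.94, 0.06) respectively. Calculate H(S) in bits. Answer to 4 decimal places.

H(S) = −Σ p·log₂ p.
  −(0.94)·log₂(0.94) = 0.08391
  −(0.06)·log₂(0.06) = 0.24353
Sum: 0.08391 + 0.24353 = 0.3274 bits.

0.3274 bits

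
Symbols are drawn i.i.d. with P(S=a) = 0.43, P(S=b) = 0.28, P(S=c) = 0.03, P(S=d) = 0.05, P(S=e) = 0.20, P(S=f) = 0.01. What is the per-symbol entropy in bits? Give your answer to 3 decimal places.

H(S) = −Σ p·log₂ p.
  −(0.43)·log₂(0.43) = 0.5236
  −(0.28)·log₂(0.28) = 0.5142
  −(0.03)·log₂(0.03) = 0.1518
  −(0.05)·log₂(0.05) = 0.2161
  −(0.20)·log₂(0.20) = 0.4644
  −(0.01)·log₂(0.01) = 0.0664
Sum: 0.5236 + 0.5142 + 0.1518 + 0.2161 + 0.4644 + 0.0664 = 1.936 bits.

1.936 bits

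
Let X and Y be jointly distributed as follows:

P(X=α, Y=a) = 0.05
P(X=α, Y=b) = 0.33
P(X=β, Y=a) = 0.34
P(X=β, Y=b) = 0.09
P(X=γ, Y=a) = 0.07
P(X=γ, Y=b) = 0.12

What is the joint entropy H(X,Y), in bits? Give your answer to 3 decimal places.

2.221 bits

H(X,Y) = −Σ p(x,y)·log₂ p(x,y) over all 6 cells.
  cell (α,a): −0.05·log₂0.05 = 0.2161
  cell (α,b): −0.33·log₂0.33 = 0.5278
  cell (β,a): −0.34·log₂0.34 = 0.5292
  cell (β,b): −0.09·log₂0.09 = 0.3127
  cell (γ,a): −0.07·log₂0.07 = 0.2686
  cell (γ,b): −0.12·log₂0.12 = 0.3671
Sum = 2.221 bits.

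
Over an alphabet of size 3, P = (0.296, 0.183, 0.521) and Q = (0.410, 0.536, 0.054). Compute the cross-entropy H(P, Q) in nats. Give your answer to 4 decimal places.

1.8987 nats

H(P,Q) = −Σ p·ln q.
  −0.296·ln(0.410) = 0.26391
  −0.183·ln(0.536) = 0.11412
  −0.521·ln(0.054) = 1.52068
H(P,Q) = 1.8987 nats.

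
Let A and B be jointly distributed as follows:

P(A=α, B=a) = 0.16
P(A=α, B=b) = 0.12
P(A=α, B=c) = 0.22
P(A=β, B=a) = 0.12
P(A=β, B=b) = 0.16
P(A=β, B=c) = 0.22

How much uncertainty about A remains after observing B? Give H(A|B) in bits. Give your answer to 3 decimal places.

0.992 bits

Marginals: p(A) = (0.5000, 0.5000), p(B) = (0.2800, 0.2800, 0.4400).
H(A|B) = Σ p(B) · H(A|B=·).
  B=a: p=0.2800, H(A|B=a) = 0.9852
  B=b: p=0.2800, H(A|B=b) = 0.9852
  B=c: p=0.4400, H(A|B=c) = 1.0000
Weighted sum = 0.992 bits.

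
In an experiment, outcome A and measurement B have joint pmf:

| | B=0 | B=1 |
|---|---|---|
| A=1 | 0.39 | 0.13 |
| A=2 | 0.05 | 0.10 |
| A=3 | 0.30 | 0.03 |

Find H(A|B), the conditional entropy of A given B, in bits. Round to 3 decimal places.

Chain rule: H(A|B) = H(A,B) − H(B).
Marginals: p(A) = (0.5200, 0.1500, 0.3300), p(B) = (0.7400, 0.2600).
H(A,B) = 2.1336 bits; H(B) = 0.8267 bits.
H(A|B) = 2.1336 − 0.8267 = 1.307 bits.

1.307 bits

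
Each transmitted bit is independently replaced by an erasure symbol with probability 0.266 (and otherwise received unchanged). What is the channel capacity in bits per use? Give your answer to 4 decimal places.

Binary erasure channel: capacity C = 1 − ε.
C = 1 − 0.266 = 0.7340 bits per channel use.

0.7340 bits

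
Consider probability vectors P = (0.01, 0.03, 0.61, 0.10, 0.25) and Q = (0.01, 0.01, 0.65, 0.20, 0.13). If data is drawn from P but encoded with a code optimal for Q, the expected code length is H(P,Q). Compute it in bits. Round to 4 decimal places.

H(P,Q) = −Σ p·log₂ q.
  −0.01·log₂(0.01) = 0.06644
  −0.03·log₂(0.01) = 0.19932
  −0.61·log₂(0.65) = 0.37911
  −0.10·log₂(0.20) = 0.23219
  −0.25·log₂(0.13) = 0.73585
H(P,Q) = 1.6129 bits.

1.6129 bits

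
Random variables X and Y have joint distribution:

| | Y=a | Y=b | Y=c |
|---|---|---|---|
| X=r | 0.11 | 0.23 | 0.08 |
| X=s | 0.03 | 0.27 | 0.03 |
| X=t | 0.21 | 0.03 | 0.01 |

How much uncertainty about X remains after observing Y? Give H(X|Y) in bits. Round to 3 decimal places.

1.251 bits

Chain rule: H(X|Y) = H(X,Y) − H(Y).
Marginals: p(X) = (0.4200, 0.3300, 0.2500), p(Y) = (0.3500, 0.5300, 0.1200).
H(X,Y) = 2.6340 bits; H(Y) = 1.3826 bits.
H(X|Y) = 2.6340 − 1.3826 = 1.251 bits.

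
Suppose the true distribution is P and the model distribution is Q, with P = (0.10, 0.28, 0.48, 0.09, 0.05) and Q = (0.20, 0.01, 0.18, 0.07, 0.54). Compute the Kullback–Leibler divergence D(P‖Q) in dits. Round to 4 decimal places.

D(P‖Q) = Σ p·log₁₀(p/q).
  0.10·log₁₀(0.10/0.20) = -0.03010
  0.28·log₁₀(0.28/0.01) = 0.40520
  0.48·log₁₀(0.48/0.18) = 0.20446
  0.09·log₁₀(0.09/0.07) = 0.00982
  0.05·log₁₀(0.05/0.54) = -0.05167
D(P‖Q) = 0.5377 dits.

0.5377 dits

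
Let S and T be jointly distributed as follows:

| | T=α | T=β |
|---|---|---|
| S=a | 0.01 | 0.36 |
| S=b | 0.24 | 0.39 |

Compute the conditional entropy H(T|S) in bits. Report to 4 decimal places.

0.6703 bits

Chain rule: H(T|S) = H(S,T) − H(S).
Marginals: p(S) = (0.3700, 0.6300), p(T) = (0.2500, 0.7500).
H(S,T) = 1.6210 bits; H(S) = 0.9507 bits.
H(T|S) = 1.6210 − 0.9507 = 0.6703 bits.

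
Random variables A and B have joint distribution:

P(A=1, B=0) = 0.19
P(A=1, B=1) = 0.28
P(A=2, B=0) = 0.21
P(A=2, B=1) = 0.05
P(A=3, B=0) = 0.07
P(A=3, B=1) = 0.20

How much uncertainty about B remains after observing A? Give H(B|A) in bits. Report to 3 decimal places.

Marginals: p(A) = (0.4700, 0.2600, 0.2700), p(B) = (0.4700, 0.5300).
H(B|A) = Σ p(A) · H(B|A=·).
  A=1: p=0.4700, H(B|A=1) = 0.9734
  A=2: p=0.2600, H(B|A=2) = 0.7063
  A=3: p=0.2700, H(B|A=3) = 0.8256
Weighted sum = 0.864 bits.

0.864 bits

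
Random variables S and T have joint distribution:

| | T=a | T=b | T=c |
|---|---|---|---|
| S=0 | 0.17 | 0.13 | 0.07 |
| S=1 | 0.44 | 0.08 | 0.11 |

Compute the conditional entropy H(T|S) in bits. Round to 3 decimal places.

Marginals: p(S) = (0.3700, 0.6300), p(T) = (0.6100, 0.2100, 0.1800).
H(T|S) = Σ p(S) · H(T|S=·).
  S=0: p=0.3700, H(T|S=0) = 1.5002
  S=1: p=0.6300, H(T|S=1) = 1.1794
Weighted sum = 1.298 bits.

1.298 bits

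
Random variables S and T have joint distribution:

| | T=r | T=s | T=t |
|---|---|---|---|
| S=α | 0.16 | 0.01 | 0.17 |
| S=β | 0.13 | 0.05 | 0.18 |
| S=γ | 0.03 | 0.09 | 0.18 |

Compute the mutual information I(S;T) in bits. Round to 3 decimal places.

0.125 bits

Marginals: p(S) = (0.3400, 0.3600, 0.3000), p(T) = (0.3200, 0.1500, 0.5300).
I(S;T) = Σ p(x,y)·log₂[p(x,y)/(p(x)p(y))].
  (α,r): 0.16·log₂(1.4706) = 0.0890
  (α,s): 0.01·log₂(0.1961) = -0.0235
  (α,t): 0.17·log₂(0.9434) = -0.0143
  (β,r): 0.13·log₂(1.1285) = 0.0227
  (β,s): 0.05·log₂(0.9259) = -0.0056
  (β,t): 0.18·log₂(0.9434) = -0.0151
  (γ,r): 0.03·log₂(0.3125) = -0.0503
  (γ,s): 0.09·log₂(2.0000) = 0.0900
  (γ,t): 0.18·log₂(1.1321) = 0.0322
Sum = 0.125 bits.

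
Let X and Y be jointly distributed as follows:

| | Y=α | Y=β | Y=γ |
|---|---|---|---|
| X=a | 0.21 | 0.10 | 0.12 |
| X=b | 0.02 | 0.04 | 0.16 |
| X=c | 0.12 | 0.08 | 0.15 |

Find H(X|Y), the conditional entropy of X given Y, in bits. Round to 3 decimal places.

1.429 bits

Marginals: p(X) = (0.4300, 0.2200, 0.3500), p(Y) = (0.3500, 0.2200, 0.4300).
H(X|Y) = Σ p(Y) · H(X|Y=·).
  Y=α: p=0.3500, H(X|Y=α) = 1.2076
  Y=β: p=0.2200, H(X|Y=β) = 1.4949
  Y=γ: p=0.4300, H(X|Y=γ) = 1.5746
Weighted sum = 1.429 bits.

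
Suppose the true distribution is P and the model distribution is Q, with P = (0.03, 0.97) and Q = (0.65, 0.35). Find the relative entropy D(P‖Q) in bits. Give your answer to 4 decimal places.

D(P‖Q) = Σ p·log₂(p/q).
  0.03·log₂(0.03/0.65) = -0.13312
  0.97·log₂(0.97/0.35) = 1.42651
D(P‖Q) = 1.2934 bits.

1.2934 bits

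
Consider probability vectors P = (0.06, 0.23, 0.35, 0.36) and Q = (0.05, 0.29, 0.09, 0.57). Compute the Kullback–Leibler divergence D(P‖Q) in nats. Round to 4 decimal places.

D(P‖Q) = Σ p·ln(p/q).
  0.06·ln(0.06/0.05) = 0.01094
  0.23·ln(0.23/0.29) = -0.05331
  0.35·ln(0.35/0.09) = 0.47534
  0.36·ln(0.36/0.57) = -0.16543
D(P‖Q) = 0.2675 nats.

0.2675 nats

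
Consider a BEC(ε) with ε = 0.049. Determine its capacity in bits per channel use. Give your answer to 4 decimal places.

Binary erasure channel: capacity C = 1 − ε.
C = 1 − 0.049 = 0.9510 bits per channel use.

0.9510 bits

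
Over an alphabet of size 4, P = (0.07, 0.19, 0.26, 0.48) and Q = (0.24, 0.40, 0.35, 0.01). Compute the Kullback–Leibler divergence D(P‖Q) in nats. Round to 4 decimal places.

1.5532 nats

D(P‖Q) = Σ p·ln(p/q).
  0.07·ln(0.07/0.24) = -0.08625
  0.19·ln(0.19/0.40) = -0.14144
  0.26·ln(0.26/0.35) = -0.07729
  0.48·ln(0.48/0.01) = 1.85818
D(P‖Q) = 1.5532 nats.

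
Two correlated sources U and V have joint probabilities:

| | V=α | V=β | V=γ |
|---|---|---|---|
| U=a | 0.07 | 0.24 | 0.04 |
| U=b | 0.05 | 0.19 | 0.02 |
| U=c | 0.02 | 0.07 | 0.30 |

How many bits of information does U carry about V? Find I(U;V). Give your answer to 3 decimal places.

0.358 bits

Marginals: p(U) = (0.3500, 0.2600, 0.3900), p(V) = (0.1400, 0.5000, 0.3600).
I(U;V) = H(U) + H(V) − H(U,V).
H(U) = 1.5652, H(V) = 1.4277, H(U,V) = 2.6352.
I(U;V) = 1.5652 + 1.4277 − 2.6352 = 0.358 bits.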